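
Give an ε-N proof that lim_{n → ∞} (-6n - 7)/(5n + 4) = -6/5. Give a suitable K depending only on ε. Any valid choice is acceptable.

K = (11/25)/ε

Let ε > 0 be given. For n ≥ 1, |(-6n - 7)/(5n + 4) + 6/5| = |-11|/(5(5n + 4)) = 11/(5(5n + 4)).
Since 5n + 4 ≥ 5n for n ≥ 1, this is ≤ 11/(5·5n) = (11/25)/n.
So |(-6n - 7)/(5n + 4) + 6/5| < ε whenever n > (11/25)/ε.
Take K = (11/25)/ε. If n > K then |(-6n - 7)/(5n + 4) + 6/5| ≤ (11/25)/n < ε.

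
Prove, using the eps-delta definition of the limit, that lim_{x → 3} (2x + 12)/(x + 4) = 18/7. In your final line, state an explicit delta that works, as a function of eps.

delta = min(7/2, (49/8)eps)

Let eps > 0. We want delta > 0 with 0 < |x − 3| < delta ⇒ |(2x + 12)/(x + 4) − (18/7)| < eps.
Combining over a common denominator, (2x + 12)/(x + 4) − (18/7) = [(2x + 12)·7 − 18·(x + 4)] / [7·(x + 4)] = -4(x − 3) / (7(x + 4)).
So |(2x + 12)/(x + 4) − (18/7)| = 4|x − 3| / (7·|x + 4|).
Restrict delta ≤ 7/2. Then |x − 3| < 7/2 gives |x + 4| = |(x − 3) + 7| ≥ 7 − 7/2 = 7/2.
Hence |(2x + 12)/(x + 4) − (18/7)| < 4|x − 3|/(7·(7/2)) = (8/49)|x − 3|, which is < eps once |x − 3| < (49/8)eps.
Take delta = min(7/2, (49/8)eps). Then 0 < |x − 3| < delta forces both bounds, so |(2x + 12)/(x + 4) − (18/7)| < eps.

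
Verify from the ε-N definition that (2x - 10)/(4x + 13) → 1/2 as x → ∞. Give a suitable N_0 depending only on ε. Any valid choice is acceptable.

N_0 = (33/8)/ε

Fix ε > 0. We seek N_0 > 0 such that x > N_0 implies |(2x - 10)/(4x + 13) − (1/2)| < ε.
(2x - 10)/(4x + 13) − (1/2) = (4(2x - 10) − 2(4x + 13)) / (4(4x + 13)) = -66/(4(4x + 13)).
For x > 0 we have 4x + 13 > 4x, so |(2x - 10)/(4x + 13) − (1/2)| = 66/(4(4x + 13)) < 66/(4·4x) = (33/8)/x.
Thus |(2x - 10)/(4x + 13) − (1/2)| < ε whenever x > (33/8)/ε.
Take N_0 = (33/8)/ε. If x > N_0 then |(2x - 10)/(4x + 13) − (1/2)| < (33/8)/x < ε.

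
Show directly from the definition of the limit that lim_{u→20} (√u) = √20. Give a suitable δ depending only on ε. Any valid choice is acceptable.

δ = min(20, √20·ε)

Fix ε > 0. We want δ > 0 such that 0 < |u − 20| < δ implies |√u − √20| < ε.
Rationalise: √u − √20 = (u − 20)/(√u + √20), so |√u − √20| = |u − 20|/(√u + √20).
Restrict δ ≤ 20 so that |u − 20| < 20 forces u > 0, and then √u + √20 > √20.
Hence |√u − √20| < |u − 20|/√20, which is < ε once |u − 20| < √20·ε.
Take δ = min(20, √20·ε). If 0 < |u − 20| < δ then u > 0 and |√u − √20| < |u − 20|/√20 < ε.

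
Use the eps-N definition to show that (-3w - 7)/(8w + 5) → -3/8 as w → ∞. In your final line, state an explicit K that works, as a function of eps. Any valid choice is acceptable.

K = (41/64)/eps

Let eps > 0. We seek K > 0 such that w > K implies |(-3w - 7)/(8w + 5) + 3/8| < eps.
(-3w - 7)/(8w + 5) + 3/8 = (8(-3w - 7) − (-3)(8w + 5)) / (8(8w + 5)) = -41/(8(8w + 5)).
For w > 0 we have 8w + 5 > 8w, so |(-3w - 7)/(8w + 5) + 3/8| = 41/(8(8w + 5)) < 41/(8·8w) = (41/64)/w.
Thus |(-3w - 7)/(8w + 5) + 3/8| < eps whenever w > (41/64)/eps.
Take K = (41/64)/eps. If w > K then |(-3w - 7)/(8w + 5) + 3/8| < (41/64)/w < eps.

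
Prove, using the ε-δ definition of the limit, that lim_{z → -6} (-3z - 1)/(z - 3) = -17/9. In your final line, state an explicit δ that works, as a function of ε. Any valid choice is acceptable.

Suppose ε > 0. We want δ > 0 with 0 < |z + 6| < δ ⇒ |(-3z - 1)/(z - 3) + 17/9| < ε.
Combining over a common denominator, (-3z - 1)/(z - 3) + 17/9 = [(-3z - 1)·(-9) − 17·(z - 3)] / [(-9)·(z - 3)] = 10(z + 6) / ((-9)(z - 3)).
So |(-3z - 1)/(z - 3) + 17/9| = 10|z + 6| / (9·|z − 3|).
Require δ ≤ 9/2, so |z − 3| ≥ |-9| − |z + 6| > 9 − 9/2 = 9/2.
Hence |(-3z - 1)/(z - 3) + 17/9| < 10|z + 6|/(9·(9/2)) = (20/81)|z + 6|, which is < ε once |z + 6| < (81/20)ε.
Take δ = min(9/2, (81/20)ε). Then 0 < |z + 6| < δ forces both bounds, so |(-3z - 1)/(z - 3) + 17/9| < ε.

δ = min(9/2, (81/20)ε)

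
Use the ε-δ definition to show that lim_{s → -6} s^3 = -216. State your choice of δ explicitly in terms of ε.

δ = min(1, ε/127)

Let ε > 0 be given. We seek δ > 0 with 0 < |s + 6| < δ ⇒ |s^3 + 216| < ε.
Factor: s^3 + 216 = (s + 6)(s^2 - 6s + 36), so |s^3 + 216| = |s + 6|·|s^2 - 6s + 36|.
Restrict δ ≤ 1. Then |s + 6| < 1 gives |s| < 7, so by the triangle inequality |s^2 - 6s + 36| ≤ 7^2 + 6·7 + 36 = 127.
Hence |s^3 + 216| ≤ 127|s + 6|, which is < ε once |s + 6| < ε/127.
Take δ = min(1, ε/127). If 0 < |s + 6| < δ then both bounds hold and |s^3 + 216| ≤ 127|s + 6| < 127·(ε/127) = ε.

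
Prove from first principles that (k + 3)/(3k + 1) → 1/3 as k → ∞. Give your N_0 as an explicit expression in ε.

Let ε > 0. For k ≥ 1, |(k + 3)/(3k + 1) − (1/3)| = |8|/(3(3k + 1)) = 8/(3(3k + 1)).
Since 3k + 1 ≥ 3k for k ≥ 1, this is ≤ 8/(3·3k) = (8/9)/k.
So |(k + 3)/(3k + 1) − (1/3)| < ε whenever k > (8/9)/ε.
Take N_0 = (8/9)/ε. If k > N_0 then |(k + 3)/(3k + 1) − (1/3)| ≤ (8/9)/k < ε.

N_0 = (8/9)/ε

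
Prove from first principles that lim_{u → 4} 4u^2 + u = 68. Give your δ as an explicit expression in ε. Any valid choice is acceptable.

δ = min(2, ε/41)

Let ε > 0. We want δ > 0 such that 0 < |u − 4| < δ implies |(4u^2 + u) − 68| < ε.
(4u^2 + u) − 68 = 4u^2 + u - 68 = (u − 4)(4u + 17).
So |(4u^2 + u) − 68| = |u − 4|·|4u + 17|.
Require δ ≤ 2. Then |u − 4| < 2 gives |u| < 6, and by the triangle inequality |4u + 17| ≤ 4·6 + 17 = 41.
Hence |(4u^2 + u) − 68| ≤ 41|u − 4| < ε provided |u − 4| < ε/41.
Take δ = min(2, ε/41). Then 0 < |u − 4| < δ gives both |u − 4| < 2 and |u − 4| < ε/41, so |(4u^2 + u) − 68| < ε.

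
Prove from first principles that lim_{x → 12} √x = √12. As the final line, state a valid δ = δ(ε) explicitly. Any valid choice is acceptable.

δ = min(12, √12·ε)

Let ε > 0. We want δ > 0 such that 0 < |x − 12| < δ implies |√x − √12| < ε.
Rationalise: √x − √12 = (x − 12)/(√x + √12), so |√x − √12| = |x − 12|/(√x + √12).
Restrict δ ≤ 12 so that |x − 12| < 12 forces x > 0, and then √x + √12 > √12.
Hence |√x − √12| < |x − 12|/√12, which is < ε once |x − 12| < √12·ε.
Take δ = min(12, √12·ε). If 0 < |x − 12| < δ then x > 0 and |√x − √12| < |x − 12|/√12 < ε.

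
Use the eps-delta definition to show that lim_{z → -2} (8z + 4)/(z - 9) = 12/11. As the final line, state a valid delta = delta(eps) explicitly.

delta = min(11/2, (121/152)eps)

Let eps > 0 be given. We want delta > 0 with 0 < |z + 2| < delta ⇒ |(8z + 4)/(z - 9) − (12/11)| < eps.
Combining over a common denominator, (8z + 4)/(z - 9) − (12/11) = [(8z + 4)·(-11) − (-12)·(z - 9)] / [(-11)·(z - 9)] = -76(z + 2) / ((-11)(z - 9)).
So |(8z + 4)/(z - 9) − (12/11)| = 76|z + 2| / (11·|z − 9|).
Restrict delta ≤ 11/2. Then |z + 2| < 11/2 gives |z − 9| = |(z + 2) + (-11)| ≥ 11 − 11/2 = 11/2.
Hence |(8z + 4)/(z - 9) − (12/11)| < 76|z + 2|/(11·(11/2)) = (152/121)|z + 2|, which is < eps once |z + 2| < (121/152)eps.
Take delta = min(11/2, (121/152)eps). Then 0 < |z + 2| < delta forces both bounds, so |(8z + 4)/(z - 9) − (12/11)| < eps.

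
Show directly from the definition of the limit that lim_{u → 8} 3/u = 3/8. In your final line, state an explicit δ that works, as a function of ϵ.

Suppose ϵ > 0. We seek δ > 0 such that 0 < |u − 8| < δ implies |3/u − (3/8)| < ϵ.
|3/u − (3/8)| = 3·|8 − u|/(8·|u|) = 3|u − 8|/(8|u|).
Require δ ≤ 4 so that |u| > 8 − 4 = 4, hence 8|u| > 32.
Then |3/u − (3/8)| < 3|u − 8|/32, which is < ϵ when |u − 8| < (32/3)ϵ.
Take δ = min(4, (32/3)ϵ). Then 0 < |u − 8| < δ gives both |u − 8| < 4 and |u − 8| < (32/3)ϵ, so |3/u − (3/8)| < ϵ.

δ = min(4, (32/3)ϵ)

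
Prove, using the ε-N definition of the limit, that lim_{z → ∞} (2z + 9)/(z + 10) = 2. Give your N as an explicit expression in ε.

N = 11/ε

Let ε > 0 be given. We seek N > 0 such that z > N implies |(2z + 9)/(z + 10) − 2| < ε.
(2z + 9)/(z + 10) − 2 = ((2z + 9) − 2(z + 10)) / ((z + 10)) = -11/((z + 10)).
For z > 0 we have z + 10 > z, so |(2z + 9)/(z + 10) − 2| = 11/((z + 10)) < 11/(z) = 11/z.
Thus |(2z + 9)/(z + 10) − 2| < ε whenever z > 11/ε.
Take N = 11/ε. If z > N then |(2z + 9)/(z + 10) − 2| < 11/z < ε.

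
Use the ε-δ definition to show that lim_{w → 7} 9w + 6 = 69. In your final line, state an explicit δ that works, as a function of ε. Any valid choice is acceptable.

δ = ε/9

Suppose ε > 0. We need δ > 0 so that 0 < |w − 7| < δ implies |(9w + 6) − 69| < ε.
|(9w + 6) − 69| = |9w - 63| = 9|w − 7|.
Thus it suffices that |w − 7| < ε/9.
Choosing δ = ε/9 gives |(9w + 6) − 69| = 9|w − 7| < ε whenever |w − 7| < δ.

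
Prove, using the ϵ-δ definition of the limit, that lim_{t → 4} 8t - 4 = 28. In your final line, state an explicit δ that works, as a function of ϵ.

Let ϵ > 0. We need δ > 0 so that 0 < |t − 4| < δ implies |(8t - 4) − 28| < ϵ.
Since (8t - 4) − 28 = 8(t − 4), we have |(8t - 4) − 28| = 8|t − 4|.
Thus it suffices that |t − 4| < ϵ/8.
Take δ = ϵ/8. If 0 < |t − 4| < δ then |(8t - 4) − 28| = 8|t − 4| < 8·(ϵ/8) = ϵ.

δ = ϵ/8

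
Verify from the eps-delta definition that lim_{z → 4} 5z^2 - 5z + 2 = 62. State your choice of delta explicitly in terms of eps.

Let eps > 0. We want delta > 0 such that 0 < |z − 4| < delta implies |(5z^2 - 5z + 2) − 62| < eps.
(5z^2 - 5z + 2) − 62 = 5z^2 - 5z - 60 = (z − 4)(5z + 15).
So |(5z^2 - 5z + 2) − 62| = |z − 4|·|5z + 15|.
Require delta ≤ 1. Then |z − 4| < 1 gives |z| < 5, and by the triangle inequality |5z + 15| ≤ 5·5 + 15 = 40.
Hence |(5z^2 - 5z + 2) − 62| ≤ 40|z − 4| < eps provided |z − 4| < eps/40.
Choosing delta = min(1, eps/40) ensures both conditions, hence |(5z^2 - 5z + 2) − 62| < eps.

delta = min(1, eps/40)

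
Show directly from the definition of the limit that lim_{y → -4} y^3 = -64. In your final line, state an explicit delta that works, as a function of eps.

delta = min(1, eps/61)

Suppose eps > 0. We seek delta > 0 with 0 < |y + 4| < delta ⇒ |y^3 + 64| < eps.
Factor: y^3 + 64 = (y + 4)(y^2 - 4y + 16), so |y^3 + 64| = |y + 4|·|y^2 - 4y + 16|.
Impose delta ≤ 1 so that |y| < 5; then |y^2 - 4y + 16| ≤ 61.
Hence |y^3 + 64| ≤ 61|y + 4|, which is < eps once |y + 4| < eps/61.
Take delta = min(1, eps/61). If 0 < |y + 4| < delta then both bounds hold and |y^3 + 64| ≤ 61|y + 4| < 61·(eps/61) = eps.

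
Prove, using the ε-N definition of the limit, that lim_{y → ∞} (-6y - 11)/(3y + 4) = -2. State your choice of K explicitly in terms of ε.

K = 1/ε

Let ε > 0. We seek K > 0 such that y > K implies |(-6y - 11)/(3y + 4) + 2| < ε.
(-6y - 11)/(3y + 4) + 2 = (3(-6y - 11) − (-6)(3y + 4)) / (3(3y + 4)) = -9/(3(3y + 4)).
For y > 0 we have 3y + 4 > 3y, so |(-6y - 11)/(3y + 4) + 2| = 9/(3(3y + 4)) < 9/(3·3y) = 1/y.
Thus |(-6y - 11)/(3y + 4) + 2| < ε whenever y > 1/ε.
Take K = 1/ε. If y > K then |(-6y - 11)/(3y + 4) + 2| < 1/y < ε.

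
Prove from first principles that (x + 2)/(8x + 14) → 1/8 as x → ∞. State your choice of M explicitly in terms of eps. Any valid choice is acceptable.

M = (1/32)/eps

Suppose eps > 0. We seek M > 0 such that x > M implies |(x + 2)/(8x + 14) − (1/8)| < eps.
(x + 2)/(8x + 14) − (1/8) = (8(x + 2) − (8x + 14)) / (8(8x + 14)) = 2/(8(8x + 14)).
For x > 0 we have 8x + 14 > 8x, so |(x + 2)/(8x + 14) − (1/8)| = 2/(8(8x + 14)) < 2/(8·8x) = (1/32)/x.
Thus |(x + 2)/(8x + 14) − (1/8)| < eps whenever x > (1/32)/eps.
Take M = (1/32)/eps. If x > M then |(x + 2)/(8x + 14) − (1/8)| < (1/32)/x < eps.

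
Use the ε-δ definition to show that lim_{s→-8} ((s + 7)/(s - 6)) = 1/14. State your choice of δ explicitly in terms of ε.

Let ε > 0. We want δ > 0 with 0 < |s + 8| < δ ⇒ |(s + 7)/(s - 6) − (1/14)| < ε.
Combining over a common denominator, (s + 7)/(s - 6) − (1/14) = [(s + 7)·(-14) − (-1)·(s - 6)] / [(-14)·(s - 6)] = -13(s + 8) / ((-14)(s - 6)).
So |(s + 7)/(s - 6) − (1/14)| = 13|s + 8| / (14·|s − 6|).
Require δ ≤ 7, so |s − 6| ≥ |-14| − |s + 8| > 14 − 7 = 7.
Hence |(s + 7)/(s - 6) − (1/14)| < 13|s + 8|/(14·7) = (13/98)|s + 8|, which is < ε once |s + 8| < (98/13)ε.
Take δ = min(7, (98/13)ε). Then 0 < |s + 8| < δ forces both bounds, so |(s + 7)/(s - 6) − (1/14)| < ε.

δ = min(7, (98/13)ε)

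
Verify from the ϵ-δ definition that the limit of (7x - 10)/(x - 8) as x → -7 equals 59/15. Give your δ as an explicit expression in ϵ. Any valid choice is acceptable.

δ = min(15/2, (225/92)ϵ)

Fix ϵ > 0. We want δ > 0 with 0 < |x + 7| < δ ⇒ |(7x - 10)/(x - 8) − (59/15)| < ϵ.
Combining over a common denominator, (7x - 10)/(x - 8) − (59/15) = [(7x - 10)·(-15) − (-59)·(x - 8)] / [(-15)·(x - 8)] = -46(x + 7) / ((-15)(x - 8)).
So |(7x - 10)/(x - 8) − (59/15)| = 46|x + 7| / (15·|x − 8|).
Require δ ≤ 15/2, so |x − 8| ≥ |-15| − |x + 7| > 15 − 15/2 = 15/2.
Hence |(7x - 10)/(x - 8) − (59/15)| < 46|x + 7|/(15·(15/2)) = (92/225)|x + 7|, which is < ϵ once |x + 7| < (225/92)ϵ.
Take δ = min(15/2, (225/92)ϵ). Then 0 < |x + 7| < δ forces both bounds, so |(7x - 10)/(x - 8) − (59/15)| < ϵ.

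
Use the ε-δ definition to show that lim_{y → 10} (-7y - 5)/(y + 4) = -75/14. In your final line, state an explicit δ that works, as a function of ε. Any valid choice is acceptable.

Suppose ε > 0. We want δ > 0 with 0 < |y − 10| < δ ⇒ |(-7y - 5)/(y + 4) + 75/14| < ε.
Combining over a common denominator, (-7y - 5)/(y + 4) + 75/14 = [(-7y - 5)·14 − (-75)·(y + 4)] / [14·(y + 4)] = -23(y − 10) / (14(y + 4)).
So |(-7y - 5)/(y + 4) + 75/14| = 23|y − 10| / (14·|y + 4|).
Restrict δ ≤ 7. Then |y − 10| < 7 gives |y + 4| = |(y − 10) + 14| ≥ 14 − 7 = 7.
Hence |(-7y - 5)/(y + 4) + 75/14| < 23|y − 10|/(14·7) = (23/98)|y − 10|, which is < ε once |y − 10| < (98/23)ε.
Take δ = min(7, (98/23)ε). Then 0 < |y − 10| < δ forces both bounds, so |(-7y - 5)/(y + 4) + 75/14| < ε.

δ = min(7, (98/23)ε)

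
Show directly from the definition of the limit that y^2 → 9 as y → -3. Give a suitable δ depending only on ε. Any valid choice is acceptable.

δ = min(1, ε/7)

Suppose ε > 0. We seek δ > 0 with 0 < |y + 3| < δ ⇒ |y^2 − 9| < ε.
Factor: y^2 − 9 = (y + 3)(y - 3), so |y^2 − 9| = |y + 3|·|y - 3|.
Impose δ ≤ 1 so that |y| < 4; then |y - 3| ≤ 7.
Hence |y^2 − 9| ≤ 7|y + 3|, which is < ε once |y + 3| < ε/7.
Take δ = min(1, ε/7). If 0 < |y + 3| < δ then both bounds hold and |y^2 − 9| ≤ 7|y + 3| < 7·(ε/7) = ε.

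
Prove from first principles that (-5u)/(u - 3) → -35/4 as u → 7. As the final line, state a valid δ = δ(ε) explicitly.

Let ε > 0 be given. We want δ > 0 with 0 < |u − 7| < δ ⇒ |(-5u)/(u - 3) + 35/4| < ε.
Combining over a common denominator, (-5u)/(u - 3) + 35/4 = [(-5u)·4 − (-35)·(u - 3)] / [4·(u - 3)] = 15(u − 7) / (4(u - 3)).
So |(-5u)/(u - 3) + 35/4| = 15|u − 7| / (4·|u − 3|).
Require δ ≤ 2, so |u − 3| ≥ |4| − |u − 7| > 4 − 2 = 2.
Hence |(-5u)/(u - 3) + 35/4| < 15|u − 7|/(4·2) = (15/8)|u − 7|, which is < ε once |u − 7| < (8/15)ε.
Take δ = min(2, (8/15)ε). Then 0 < |u − 7| < δ forces both bounds, so |(-5u)/(u - 3) + 35/4| < ε.

δ = min(2, (8/15)ε)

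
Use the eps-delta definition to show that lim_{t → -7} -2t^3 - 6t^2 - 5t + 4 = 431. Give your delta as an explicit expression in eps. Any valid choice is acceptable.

delta = min(2, eps/295)

Let eps > 0 be given. We want delta > 0 such that 0 < |t + 7| < delta implies |(-2t^3 - 6t^2 - 5t + 4) − 431| < eps.
(-2t^3 - 6t^2 - 5t + 4) − 431 = -2t^3 - 6t^2 - 5t - 427 = (t + 7)(-2t^2 + 8t - 61).
So |(-2t^3 - 6t^2 - 5t + 4) − 431| = |t + 7|·|-2t^2 + 8t - 61|.
Assume first that |t + 7| < 2, so |t| < 9. Then |-2t^2 + 8t - 61| ≤ 2·9^2 + 8·9 + 61 = 295.
Hence |(-2t^3 - 6t^2 - 5t + 4) − 431| ≤ 295|t + 7| < eps provided |t + 7| < eps/295.
Take delta = min(2, eps/295). Then 0 < |t + 7| < delta gives both |t + 7| < 2 and |t + 7| < eps/295, so |(-2t^3 - 6t^2 - 5t + 4) − 431| < eps.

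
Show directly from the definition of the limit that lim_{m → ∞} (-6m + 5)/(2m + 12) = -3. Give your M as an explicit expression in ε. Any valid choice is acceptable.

M = (41/2)/ε

Let ε > 0 be given. For m ≥ 1, |(-6m + 5)/(2m + 12) + 3| = |82|/(2(2m + 12)) = 82/(2(2m + 12)).
Since 2m + 12 ≥ 2m for m ≥ 1, this is ≤ 82/(2·2m) = (41/2)/m.
So |(-6m + 5)/(2m + 12) + 3| < ε whenever m > (41/2)/ε.
Take M = (41/2)/ε. If m > M then |(-6m + 5)/(2m + 12) + 3| ≤ (41/2)/m < ε.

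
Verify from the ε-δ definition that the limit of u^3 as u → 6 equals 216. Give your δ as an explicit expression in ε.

Suppose ε > 0. We seek δ > 0 with 0 < |u − 6| < δ ⇒ |u^3 − 216| < ε.
Factor: u^3 − 216 = (u − 6)(u^2 + 6u + 36), so |u^3 − 216| = |u − 6|·|u^2 + 6u + 36|.
Impose δ ≤ 1 so that |u| < 7; then |u^2 + 6u + 36| ≤ 127.
Hence |u^3 − 216| ≤ 127|u − 6|, which is < ε once |u − 6| < ε/127.
Take δ = min(1, ε/127). If 0 < |u − 6| < δ then both bounds hold and |u^3 − 216| ≤ 127|u − 6| < 127·(ε/127) = ε.

δ = min(1, ε/127)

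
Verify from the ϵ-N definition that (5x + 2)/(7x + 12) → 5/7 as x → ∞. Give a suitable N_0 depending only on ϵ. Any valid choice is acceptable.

N_0 = (46/49)/ϵ

Let ϵ > 0 be given. We seek N_0 > 0 such that x > N_0 implies |(5x + 2)/(7x + 12) − (5/7)| < ϵ.
(5x + 2)/(7x + 12) − (5/7) = (7(5x + 2) − 5(7x + 12)) / (7(7x + 12)) = -46/(7(7x + 12)).
For x > 0 we have 7x + 12 > 7x, so |(5x + 2)/(7x + 12) − (5/7)| = 46/(7(7x + 12)) < 46/(7·7x) = (46/49)/x.
Thus |(5x + 2)/(7x + 12) − (5/7)| < ϵ whenever x > (46/49)/ϵ.
Take N_0 = (46/49)/ϵ. If x > N_0 then |(5x + 2)/(7x + 12) − (5/7)| < (46/49)/x < ϵ.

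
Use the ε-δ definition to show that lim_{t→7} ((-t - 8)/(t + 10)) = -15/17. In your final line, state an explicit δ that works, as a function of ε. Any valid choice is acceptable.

δ = min(17/2, (289/4)ε)

Suppose ε > 0. We want δ > 0 with 0 < |t − 7| < δ ⇒ |(-t - 8)/(t + 10) + 15/17| < ε.
Combining over a common denominator, (-t - 8)/(t + 10) + 15/17 = [(-t - 8)·17 − (-15)·(t + 10)] / [17·(t + 10)] = -2(t − 7) / (17(t + 10)).
So |(-t - 8)/(t + 10) + 15/17| = 2|t − 7| / (17·|t + 10|).
Require δ ≤ 17/2, so |t + 10| ≥ |17| − |t − 7| > 17 − 17/2 = 17/2.
Hence |(-t - 8)/(t + 10) + 15/17| < 2|t − 7|/(17·(17/2)) = (4/289)|t − 7|, which is < ε once |t − 7| < (289/4)ε.
Take δ = min(17/2, (289/4)ε). Then 0 < |t − 7| < δ forces both bounds, so |(-t - 8)/(t + 10) + 15/17| < ε.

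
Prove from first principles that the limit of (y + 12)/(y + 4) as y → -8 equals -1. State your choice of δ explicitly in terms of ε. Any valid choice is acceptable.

Let ε > 0 be given. We want δ > 0 with 0 < |y + 8| < δ ⇒ |(y + 12)/(y + 4) + 1| < ε.
Combining over a common denominator, (y + 12)/(y + 4) + 1 = [(y + 12)·(-4) − 4·(y + 4)] / [(-4)·(y + 4)] = -8(y + 8) / ((-4)(y + 4)).
So |(y + 12)/(y + 4) + 1| = 8|y + 8| / (4·|y + 4|).
Restrict δ ≤ 2. Then |y + 8| < 2 gives |y + 4| = |(y + 8) + (-4)| ≥ 4 − 2 = 2.
Hence |(y + 12)/(y + 4) + 1| < 8|y + 8|/(4·2) = |y + 8|, which is < ε once |y + 8| < ε.
Take δ = min(2, ε). Then 0 < |y + 8| < δ forces both bounds, so |(y + 12)/(y + 4) + 1| < ε.

δ = min(2, ε)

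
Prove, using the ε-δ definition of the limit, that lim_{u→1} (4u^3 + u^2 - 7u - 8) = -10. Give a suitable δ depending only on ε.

Fix ε > 0. We want δ > 0 such that 0 < |u − 1| < δ implies |(4u^3 + u^2 - 7u - 8) + 10| < ε.
(4u^3 + u^2 - 7u - 8) + 10 = 4u^3 + u^2 - 7u + 2 = (u − 1)(4u^2 + 5u - 2).
So |(4u^3 + u^2 - 7u - 8) + 10| = |u − 1|·|4u^2 + 5u - 2|.
Assume first that |u − 1| < 1, so |u| < 2. Then |4u^2 + 5u - 2| ≤ 4·2^2 + 5·2 + 2 = 28.
Hence |(4u^3 + u^2 - 7u - 8) + 10| ≤ 28|u − 1| < ε provided |u − 1| < ε/28.
Choosing δ = min(1, ε/28) ensures both conditions, hence |(4u^3 + u^2 - 7u - 8) + 10| < ε.

δ = min(1, ε/28)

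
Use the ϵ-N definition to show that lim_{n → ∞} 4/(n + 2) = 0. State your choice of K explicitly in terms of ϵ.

K = 4/ϵ

Fix ϵ > 0. For n ≥ 1, |4/(n + 2) − 0| = 4/(n + 2) ≤ 4/n.
We need 4/n < ϵ, i.e. n > 4/ϵ.
Take K = 4/ϵ. If n > K then |4/(n + 2)| ≤ 4/n < ϵ.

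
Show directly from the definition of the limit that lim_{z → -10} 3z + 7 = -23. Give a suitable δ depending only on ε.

Let ε > 0 be given. We need δ > 0 so that 0 < |z + 10| < δ implies |(3z + 7) + 23| < ε.
Since (3z + 7) + 23 = 3(z + 10), we have |(3z + 7) + 23| = 3|z + 10|.
So 3|z + 10| < ε exactly when |z + 10| < ε/3.
Take δ = ε/3. If 0 < |z + 10| < δ then |(3z + 7) + 23| = 3|z + 10| < 3·(ε/3) = ε.

δ = ε/3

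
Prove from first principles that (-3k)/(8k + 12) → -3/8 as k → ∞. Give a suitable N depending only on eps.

N = (9/16)/eps

Fix eps > 0. For k ≥ 1, |(-3k)/(8k + 12) + 3/8| = |36|/(8(8k + 12)) = 36/(8(8k + 12)).
Since 8k + 12 ≥ 8k for k ≥ 1, this is ≤ 36/(8·8k) = (9/16)/k.
So |(-3k)/(8k + 12) + 3/8| < eps whenever k > (9/16)/eps.
Take N = (9/16)/eps. If k > N then |(-3k)/(8k + 12) + 3/8| ≤ (9/16)/k < eps.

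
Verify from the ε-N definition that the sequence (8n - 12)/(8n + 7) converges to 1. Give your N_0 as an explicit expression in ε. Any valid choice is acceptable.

Suppose ε > 0. For n ≥ 1, |(8n - 12)/(8n + 7) − 1| = |-152|/(8(8n + 7)) = 152/(8(8n + 7)).
Since 8n + 7 ≥ 8n for n ≥ 1, this is ≤ 152/(8·8n) = (19/8)/n.
So |(8n - 12)/(8n + 7) − 1| < ε whenever n > (19/8)/ε.
Take N_0 = (19/8)/ε. If n > N_0 then |(8n - 12)/(8n + 7) − 1| ≤ (19/8)/n < ε.

N_0 = (19/8)/ε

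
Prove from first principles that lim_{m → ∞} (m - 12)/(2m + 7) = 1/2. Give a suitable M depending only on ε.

M = (31/4)/ε

Let ε > 0. For m ≥ 1, |(m - 12)/(2m + 7) − (1/2)| = |-31|/(2(2m + 7)) = 31/(2(2m + 7)).
Since 2m + 7 ≥ 2m for m ≥ 1, this is ≤ 31/(2·2m) = (31/4)/m.
So |(m - 12)/(2m + 7) − (1/2)| < ε whenever m > (31/4)/ε.
Take M = (31/4)/ε. If m > M then |(m - 12)/(2m + 7) − (1/2)| ≤ (31/4)/m < ε.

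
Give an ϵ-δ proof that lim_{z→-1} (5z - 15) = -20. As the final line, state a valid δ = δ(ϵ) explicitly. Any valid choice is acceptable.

δ = ϵ/5

Fix ϵ > 0. We need δ > 0 so that 0 < |z + 1| < δ implies |(5z - 15) + 20| < ϵ.
|(5z - 15) + 20| = |5z + 5| = 5|z + 1|.
So 5|z + 1| < ϵ exactly when |z + 1| < ϵ/5.
Take δ = ϵ/5. If 0 < |z + 1| < δ then |(5z - 15) + 20| = 5|z + 1| < 5·(ϵ/5) = ϵ.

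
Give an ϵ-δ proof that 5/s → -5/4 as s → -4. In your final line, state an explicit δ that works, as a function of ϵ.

Suppose ϵ > 0. We seek δ > 0 such that 0 < |s + 4| < δ implies |5/s + 5/4| < ϵ.
|5/s + 5/4| = 5·|-4 − s|/(4·|s|) = 5|s + 4|/(4|s|).
Require δ ≤ 2 so that |s| > 4 − 2 = 2, hence 4|s| > 8.
Then |5/s + 5/4| < 5|s + 4|/8, which is < ϵ when |s + 4| < (8/5)ϵ.
Take δ = min(2, (8/5)ϵ). Then 0 < |s + 4| < δ gives both |s + 4| < 2 and |s + 4| < (8/5)ϵ, so |5/s + 5/4| < ϵ.

δ = min(2, (8/5)ϵ)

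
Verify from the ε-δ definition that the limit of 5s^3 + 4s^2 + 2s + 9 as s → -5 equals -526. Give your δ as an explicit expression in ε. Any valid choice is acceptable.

Let ε > 0. We want δ > 0 such that 0 < |s + 5| < δ implies |(5s^3 + 4s^2 + 2s + 9) + 526| < ε.
(5s^3 + 4s^2 + 2s + 9) + 526 = 5s^3 + 4s^2 + 2s + 535 = (s + 5)(5s^2 - 21s + 107).
So |(5s^3 + 4s^2 + 2s + 9) + 526| = |s + 5|·|5s^2 - 21s + 107|.
Require δ ≤ 1. Then |s + 5| < 1 gives |s| < 6, and by the triangle inequality |5s^2 - 21s + 107| ≤ 5·6^2 + 21·6 + 107 = 413.
Hence |(5s^3 + 4s^2 + 2s + 9) + 526| ≤ 413|s + 5| < ε provided |s + 5| < ε/413.
Take δ = min(1, ε/413). Then 0 < |s + 5| < δ gives both |s + 5| < 1 and |s + 5| < ε/413, so |(5s^3 + 4s^2 + 2s + 9) + 526| < ε.

δ = min(1, ε/413)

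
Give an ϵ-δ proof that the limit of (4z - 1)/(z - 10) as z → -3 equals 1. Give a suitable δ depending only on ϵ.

Let ϵ > 0. We want δ > 0 with 0 < |z + 3| < δ ⇒ |(4z - 1)/(z - 10) − 1| < ϵ.
Combining over a common denominator, (4z - 1)/(z - 10) − 1 = [(4z - 1)·(-13) − (-13)·(z - 10)] / [(-13)·(z - 10)] = -39(z + 3) / ((-13)(z - 10)).
So |(4z - 1)/(z - 10) − 1| = 39|z + 3| / (13·|z − 10|).
Require δ ≤ 13/2, so |z − 10| ≥ |-13| − |z + 3| > 13 − 13/2 = 13/2.
Hence |(4z - 1)/(z - 10) − 1| < 39|z + 3|/(13·(13/2)) = (6/13)|z + 3|, which is < ϵ once |z + 3| < (13/6)ϵ.
Take δ = min(13/2, (13/6)ϵ). Then 0 < |z + 3| < δ forces both bounds, so |(4z - 1)/(z - 10) − 1| < ϵ.

δ = min(13/2, (13/6)ϵ)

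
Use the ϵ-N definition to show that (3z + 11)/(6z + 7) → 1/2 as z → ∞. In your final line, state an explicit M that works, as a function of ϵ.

M = (5/4)/ϵ

Fix ϵ > 0. We seek M > 0 such that z > M implies |(3z + 11)/(6z + 7) − (1/2)| < ϵ.
(3z + 11)/(6z + 7) − (1/2) = (6(3z + 11) − 3(6z + 7)) / (6(6z + 7)) = 45/(6(6z + 7)).
For z > 0 we have 6z + 7 > 6z, so |(3z + 11)/(6z + 7) − (1/2)| = 45/(6(6z + 7)) < 45/(6·6z) = (5/4)/z.
Thus |(3z + 11)/(6z + 7) − (1/2)| < ϵ whenever z > (5/4)/ϵ.
Take M = (5/4)/ϵ. If z > M then |(3z + 11)/(6z + 7) − (1/2)| < (5/4)/z < ϵ.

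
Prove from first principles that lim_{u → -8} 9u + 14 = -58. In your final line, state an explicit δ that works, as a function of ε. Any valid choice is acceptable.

Let ε > 0. We need δ > 0 so that 0 < |u + 8| < δ implies |(9u + 14) + 58| < ε.
Since (9u + 14) + 58 = 9(u + 8), we have |(9u + 14) + 58| = 9|u + 8|.
Thus it suffices that |u + 8| < ε/9.
Take δ = ε/9. If 0 < |u + 8| < δ then |(9u + 14) + 58| = 9|u + 8| < 9·(ε/9) = ε.

δ = ε/9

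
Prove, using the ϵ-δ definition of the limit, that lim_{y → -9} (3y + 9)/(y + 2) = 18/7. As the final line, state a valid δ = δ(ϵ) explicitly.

Let ϵ > 0 be given. We want δ > 0 with 0 < |y + 9| < δ ⇒ |(3y + 9)/(y + 2) − (18/7)| < ϵ.
Combining over a common denominator, (3y + 9)/(y + 2) − (18/7) = [(3y + 9)·(-7) − (-18)·(y + 2)] / [(-7)·(y + 2)] = -3(y + 9) / ((-7)(y + 2)).
So |(3y + 9)/(y + 2) − (18/7)| = 3|y + 9| / (7·|y + 2|).
Restrict δ ≤ 7/2. Then |y + 9| < 7/2 gives |y + 2| = |(y + 9) + (-7)| ≥ 7 − 7/2 = 7/2.
Hence |(3y + 9)/(y + 2) − (18/7)| < 3|y + 9|/(7·(7/2)) = (6/49)|y + 9|, which is < ϵ once |y + 9| < (49/6)ϵ.
Take δ = min(7/2, (49/6)ϵ). Then 0 < |y + 9| < δ forces both bounds, so |(3y + 9)/(y + 2) − (18/7)| < ϵ.

δ = min(7/2, (49/6)ϵ)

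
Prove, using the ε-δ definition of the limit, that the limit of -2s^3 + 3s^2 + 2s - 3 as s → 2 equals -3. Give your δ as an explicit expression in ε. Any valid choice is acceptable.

Let ε > 0. We want δ > 0 such that 0 < |s − 2| < δ implies |(-2s^3 + 3s^2 + 2s - 3) + 3| < ε.
(-2s^3 + 3s^2 + 2s - 3) + 3 = -2s^3 + 3s^2 + 2s = (s − 2)(-2s^2 - s).
So |(-2s^3 + 3s^2 + 2s - 3) + 3| = |s − 2|·|-2s^2 - s|.
Assume first that |s − 2| < 2, so |s| < 4. Then |-2s^2 - s| ≤ 2·4^2 + 4 = 36.
Hence |(-2s^3 + 3s^2 + 2s - 3) + 3| ≤ 36|s − 2| < ε provided |s − 2| < ε/36.
Choosing δ = min(2, ε/36) ensures both conditions, hence |(-2s^3 + 3s^2 + 2s - 3) + 3| < ε.

δ = min(2, ε/36)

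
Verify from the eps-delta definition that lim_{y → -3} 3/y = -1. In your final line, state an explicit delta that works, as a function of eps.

delta = min(3/2, (3/2)eps)

Fix eps > 0. We seek delta > 0 such that 0 < |y + 3| < delta implies |3/y + 1| < eps.
|3/y + 1| = 3·|-3 − y|/(3·|y|) = 3|y + 3|/(3|y|).
Restrict delta ≤ 3/2. Then |y + 3| < 3/2 gives |y| > 3/2, so 3|y| > 9/2.
Then |3/y + 1| < 3|y + 3|/(9/2), which is < eps when |y + 3| < (3/2)eps.
Take delta = min(3/2, (3/2)eps). Then 0 < |y + 3| < delta gives both |y + 3| < 3/2 and |y + 3| < (3/2)eps, so |3/y + 1| < eps.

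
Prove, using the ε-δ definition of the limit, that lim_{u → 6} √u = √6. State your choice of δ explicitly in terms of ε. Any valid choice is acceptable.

δ = min(6, √6·ε)

Suppose ε > 0. We want δ > 0 such that 0 < |u − 6| < δ implies |√u − √6| < ε.
Multiplying by the conjugate, |√u − √6| = |u − 6|/(√u + √6).
Restrict δ ≤ 6 so that |u − 6| < 6 forces u > 0, and then √u + √6 > √6.
Hence |√u − √6| < |u − 6|/√6, which is < ε once |u − 6| < √6·ε.
Take δ = min(6, √6·ε). If 0 < |u − 6| < δ then u > 0 and |√u − √6| < |u − 6|/√6 < ε.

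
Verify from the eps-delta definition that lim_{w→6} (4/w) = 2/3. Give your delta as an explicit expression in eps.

delta = min(3, (9/2)eps)

Let eps > 0. We seek delta > 0 such that 0 < |w − 6| < delta implies |4/w − (2/3)| < eps.
|4/w − (2/3)| = 4·|6 − w|/(6·|w|) = 4|w − 6|/(6|w|).
Require delta ≤ 3 so that |w| > 6 − 3 = 3, hence 6|w| > 18.
Then |4/w − (2/3)| < 4|w − 6|/18, which is < eps when |w − 6| < (9/2)eps.
Take delta = min(3, (9/2)eps). Then 0 < |w − 6| < delta gives both |w − 6| < 3 and |w − 6| < (9/2)eps, so |4/w − (2/3)| < eps.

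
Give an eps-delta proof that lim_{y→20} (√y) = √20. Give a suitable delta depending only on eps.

delta = min(20, √20·eps)

Let eps > 0 be given. We want delta > 0 such that 0 < |y − 20| < delta implies |√y − √20| < eps.
Rationalise: √y − √20 = (y − 20)/(√y + √20), so |√y − √20| = |y − 20|/(√y + √20).
Restrict delta ≤ 20 so that |y − 20| < 20 forces y > 0, and then √y + √20 > √20.
Hence |√y − √20| < |y − 20|/√20, which is < eps once |y − 20| < √20·eps.
Take delta = min(20, √20·eps). If 0 < |y − 20| < delta then y > 0 and |√y − √20| < |y − 20|/√20 < eps.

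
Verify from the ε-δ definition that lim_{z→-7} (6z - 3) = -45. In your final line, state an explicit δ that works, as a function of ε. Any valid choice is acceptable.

Let ε > 0. We need δ > 0 so that 0 < |z + 7| < δ implies |(6z - 3) + 45| < ε.
Since (6z - 3) + 45 = 6(z + 7), we have |(6z - 3) + 45| = 6|z + 7|.
So 6|z + 7| < ε exactly when |z + 7| < ε/6.
Choosing δ = ε/6 gives |(6z - 3) + 45| = 6|z + 7| < ε whenever |z + 7| < δ.

δ = ε/6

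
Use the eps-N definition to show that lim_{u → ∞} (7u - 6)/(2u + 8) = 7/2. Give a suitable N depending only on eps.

Let eps > 0. We seek N > 0 such that u > N implies |(7u - 6)/(2u + 8) − (7/2)| < eps.
(7u - 6)/(2u + 8) − (7/2) = (2(7u - 6) − 7(2u + 8)) / (2(2u + 8)) = -68/(2(2u + 8)).
For u > 0 we have 2u + 8 > 2u, so |(7u - 6)/(2u + 8) − (7/2)| = 68/(2(2u + 8)) < 68/(2·2u) = 17/u.
Thus |(7u - 6)/(2u + 8) − (7/2)| < eps whenever u > 17/eps.
Take N = 17/eps. If u > N then |(7u - 6)/(2u + 8) − (7/2)| < 17/u < eps.

N = 17/eps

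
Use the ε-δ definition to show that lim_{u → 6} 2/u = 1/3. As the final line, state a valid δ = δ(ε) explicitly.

δ = min(3, 9ε)

Let ε > 0 be given. We seek δ > 0 such that 0 < |u − 6| < δ implies |2/u − (1/3)| < ε.
|2/u − (1/3)| = 2·|6 − u|/(6·|u|) = 2|u − 6|/(6|u|).
Require δ ≤ 3 so that |u| > 6 − 3 = 3, hence 6|u| > 18.
Then |2/u − (1/3)| < 2|u − 6|/18, which is < ε when |u − 6| < 9ε.
Take δ = min(3, 9ε). Then 0 < |u − 6| < δ gives both |u − 6| < 3 and |u − 6| < 9ε, so |2/u − (1/3)| < ε.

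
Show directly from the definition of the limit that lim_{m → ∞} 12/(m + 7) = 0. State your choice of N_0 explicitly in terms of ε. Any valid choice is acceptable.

Let ε > 0 be given. For m ≥ 1, |12/(m + 7) − 0| = 12/(m + 7) ≤ 12/m.
We need 12/m < ε, i.e. m > 12/ε.
Take N_0 = 12/ε. If m > N_0 then |12/(m + 7)| ≤ 12/m < ε.

N_0 = 12/ε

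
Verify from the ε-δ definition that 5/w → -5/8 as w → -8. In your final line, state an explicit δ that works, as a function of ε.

Let ε > 0 be given. We seek δ > 0 such that 0 < |w + 8| < δ implies |5/w + 5/8| < ε.
|5/w + 5/8| = 5·|-8 − w|/(8·|w|) = 5|w + 8|/(8|w|).
Restrict δ ≤ 4. Then |w + 8| < 4 gives |w| > 4, so 8|w| > 32.
Then |5/w + 5/8| < 5|w + 8|/32, which is < ε when |w + 8| < (32/5)ε.
Take δ = min(4, (32/5)ε). Then 0 < |w + 8| < δ gives both |w + 8| < 4 and |w + 8| < (32/5)ε, so |5/w + 5/8| < ε.

δ = min(4, (32/5)ε)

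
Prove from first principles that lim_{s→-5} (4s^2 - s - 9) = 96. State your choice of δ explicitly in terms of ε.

Let ε > 0. We want δ > 0 such that 0 < |s + 5| < δ implies |(4s^2 - s - 9) − 96| < ε.
(4s^2 - s - 9) − 96 = 4s^2 - s - 105 = (s + 5)(4s - 21).
So |(4s^2 - s - 9) − 96| = |s + 5|·|4s - 21|.
Require δ ≤ 1. Then |s + 5| < 1 gives |s| < 6, and by the triangle inequality |4s - 21| ≤ 4·6 + 21 = 45.
Hence |(4s^2 - s - 9) − 96| ≤ 45|s + 5| < ε provided |s + 5| < ε/45.
Choosing δ = min(1, ε/45) ensures both conditions, hence |(4s^2 - s - 9) − 96| < ε.

δ = min(1, ε/45)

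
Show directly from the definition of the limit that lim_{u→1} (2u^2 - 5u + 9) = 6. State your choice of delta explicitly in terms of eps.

delta = min(1, eps/7)

Let eps > 0 be given. We want delta > 0 such that 0 < |u − 1| < delta implies |(2u^2 - 5u + 9) − 6| < eps.
(2u^2 - 5u + 9) − 6 = 2u^2 - 5u + 3 = (u − 1)(2u - 3).
So |(2u^2 - 5u + 9) − 6| = |u − 1|·|2u - 3|.
Assume first that |u − 1| < 1, so |u| < 2. Then |2u - 3| ≤ 2·2 + 3 = 7.
Hence |(2u^2 - 5u + 9) − 6| ≤ 7|u − 1| < eps provided |u − 1| < eps/7.
Choosing delta = min(1, eps/7) ensures both conditions, hence |(2u^2 - 5u + 9) − 6| < eps.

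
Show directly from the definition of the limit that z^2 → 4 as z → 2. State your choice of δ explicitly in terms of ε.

δ = min(1, ε/5)

Let ε > 0 be given. We seek δ > 0 with 0 < |z − 2| < δ ⇒ |z^2 − 4| < ε.
Factor: z^2 − 4 = (z − 2)(z + 2), so |z^2 − 4| = |z − 2|·|z + 2|.
Impose δ ≤ 1 so that |z| < 3; then |z + 2| ≤ 5.
Hence |z^2 − 4| ≤ 5|z − 2|, which is < ε once |z − 2| < ε/5.
Take δ = min(1, ε/5). If 0 < |z − 2| < δ then both bounds hold and |z^2 − 4| ≤ 5|z − 2| < 5·(ε/5) = ε.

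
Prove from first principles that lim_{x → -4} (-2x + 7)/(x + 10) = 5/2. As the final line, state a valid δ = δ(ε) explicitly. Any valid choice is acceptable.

Let ε > 0. We want δ > 0 with 0 < |x + 4| < δ ⇒ |(-2x + 7)/(x + 10) − (5/2)| < ε.
Combining over a common denominator, (-2x + 7)/(x + 10) − (5/2) = [(-2x + 7)·6 − 15·(x + 10)] / [6·(x + 10)] = -27(x + 4) / (6(x + 10)).
So |(-2x + 7)/(x + 10) − (5/2)| = 27|x + 4| / (6·|x + 10|).
Restrict δ ≤ 3. Then |x + 4| < 3 gives |x + 10| = |(x + 4) + 6| ≥ 6 − 3 = 3.
Hence |(-2x + 7)/(x + 10) − (5/2)| < 27|x + 4|/(6·3) = (3/2)|x + 4|, which is < ε once |x + 4| < (2/3)ε.
Take δ = min(3, (2/3)ε). Then 0 < |x + 4| < δ forces both bounds, so |(-2x + 7)/(x + 10) − (5/2)| < ε.

δ = min(3, (2/3)ε)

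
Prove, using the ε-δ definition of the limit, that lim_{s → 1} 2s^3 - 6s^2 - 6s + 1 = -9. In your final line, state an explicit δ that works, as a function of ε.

δ = min(2, ε/40)

Suppose ε > 0. We want δ > 0 such that 0 < |s − 1| < δ implies |(2s^3 - 6s^2 - 6s + 1) + 9| < ε.
(2s^3 - 6s^2 - 6s + 1) + 9 = 2s^3 - 6s^2 - 6s + 10 = (s − 1)(2s^2 - 4s - 10).
So |(2s^3 - 6s^2 - 6s + 1) + 9| = |s − 1|·|2s^2 - 4s - 10|.
Require δ ≤ 2. Then |s − 1| < 2 gives |s| < 3, and by the triangle inequality |2s^2 - 4s - 10| ≤ 2·3^2 + 4·3 + 10 = 40.
Hence |(2s^3 - 6s^2 - 6s + 1) + 9| ≤ 40|s − 1| < ε provided |s − 1| < ε/40.
Choosing δ = min(2, ε/40) ensures both conditions, hence |(2s^3 - 6s^2 - 6s + 1) + 9| < ε.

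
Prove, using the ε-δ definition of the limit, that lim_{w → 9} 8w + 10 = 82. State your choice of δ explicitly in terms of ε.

δ = ε/8

Suppose ε > 0. We need δ > 0 so that 0 < |w − 9| < δ implies |(8w + 10) − 82| < ε.
|(8w + 10) − 82| = |8w - 72| = 8|w − 9|.
Thus it suffices that |w − 9| < ε/8.
Choosing δ = ε/8 gives |(8w + 10) − 82| = 8|w − 9| < ε whenever |w − 9| < δ.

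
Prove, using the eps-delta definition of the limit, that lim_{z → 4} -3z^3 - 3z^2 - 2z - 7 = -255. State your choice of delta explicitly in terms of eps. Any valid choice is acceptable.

Suppose eps > 0. We want delta > 0 such that 0 < |z − 4| < delta implies |(-3z^3 - 3z^2 - 2z - 7) + 255| < eps.
(-3z^3 - 3z^2 - 2z - 7) + 255 = -3z^3 - 3z^2 - 2z + 248 = (z − 4)(-3z^2 - 15z - 62).
So |(-3z^3 - 3z^2 - 2z - 7) + 255| = |z − 4|·|-3z^2 - 15z - 62|.
Require delta ≤ 1. Then |z − 4| < 1 gives |z| < 5, and by the triangle inequality |-3z^2 - 15z - 62| ≤ 3·5^2 + 15·5 + 62 = 212.
Hence |(-3z^3 - 3z^2 - 2z - 7) + 255| ≤ 212|z − 4| < eps provided |z − 4| < eps/212.
Choosing delta = min(1, eps/212) ensures both conditions, hence |(-3z^3 - 3z^2 - 2z - 7) + 255| < eps.

delta = min(1, eps/212)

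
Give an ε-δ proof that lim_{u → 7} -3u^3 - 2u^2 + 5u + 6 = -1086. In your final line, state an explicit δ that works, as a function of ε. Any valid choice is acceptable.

δ = min(1, ε/532)

Fix ε > 0. We want δ > 0 such that 0 < |u − 7| < δ implies |(-3u^3 - 2u^2 + 5u + 6) + 1086| < ε.
(-3u^3 - 2u^2 + 5u + 6) + 1086 = -3u^3 - 2u^2 + 5u + 1092 = (u − 7)(-3u^2 - 23u - 156).
So |(-3u^3 - 2u^2 + 5u + 6) + 1086| = |u − 7|·|-3u^2 - 23u - 156|.
Require δ ≤ 1. Then |u − 7| < 1 gives |u| < 8, and by the triangle inequality |-3u^2 - 23u - 156| ≤ 3·8^2 + 23·8 + 156 = 532.
Hence |(-3u^3 - 2u^2 + 5u + 6) + 1086| ≤ 532|u − 7| < ε provided |u − 7| < ε/532.
Take δ = min(1, ε/532). Then 0 < |u − 7| < δ gives both |u − 7| < 1 and |u − 7| < ε/532, so |(-3u^3 - 2u^2 + 5u + 6) + 1086| < ε.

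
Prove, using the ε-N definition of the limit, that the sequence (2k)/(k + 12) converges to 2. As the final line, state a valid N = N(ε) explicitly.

N = 24/ε

Let ε > 0 be given. For k ≥ 1, |(2k)/(k + 12) − 2| = |-24|/((k + 12)) = 24/((k + 12)).
Since k + 12 ≥ k for k ≥ 1, this is ≤ 24/(k) = 24/k.
So |(2k)/(k + 12) − 2| < ε whenever k > 24/ε.
Take N = 24/ε. If k > N then |(2k)/(k + 12) − 2| ≤ 24/k < ε.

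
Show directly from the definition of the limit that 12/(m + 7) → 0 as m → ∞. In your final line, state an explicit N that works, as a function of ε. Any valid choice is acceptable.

Fix ε > 0. For m ≥ 1, |12/(m + 7) − 0| = 12/(m + 7) ≤ 12/m.
We need 12/m < ε, i.e. m > 12/ε.
Take N = 12/ε. If m > N then |12/(m + 7)| ≤ 12/m < ε.

N = 12/ε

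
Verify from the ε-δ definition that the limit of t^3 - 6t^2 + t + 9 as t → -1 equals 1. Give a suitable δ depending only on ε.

δ = min(1, ε/26)

Let ε > 0. We want δ > 0 such that 0 < |t + 1| < δ implies |(t^3 - 6t^2 + t + 9) − 1| < ε.
(t^3 - 6t^2 + t + 9) − 1 = t^3 - 6t^2 + t + 8 = (t + 1)(t^2 - 7t + 8).
So |(t^3 - 6t^2 + t + 9) − 1| = |t + 1|·|t^2 - 7t + 8|.
Require δ ≤ 1. Then |t + 1| < 1 gives |t| < 2, and by the triangle inequality |t^2 - 7t + 8| ≤ 2^2 + 7·2 + 8 = 26.
Hence |(t^3 - 6t^2 + t + 9) − 1| ≤ 26|t + 1| < ε provided |t + 1| < ε/26.
Take δ = min(1, ε/26). Then 0 < |t + 1| < δ gives both |t + 1| < 1 and |t + 1| < ε/26, so |(t^3 - 6t^2 + t + 9) − 1| < ε.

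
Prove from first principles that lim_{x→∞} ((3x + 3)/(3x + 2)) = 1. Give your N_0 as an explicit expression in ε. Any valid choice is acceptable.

N_0 = (1/3)/ε

Suppose ε > 0. We seek N_0 > 0 such that x > N_0 implies |(3x + 3)/(3x + 2) − 1| < ε.
(3x + 3)/(3x + 2) − 1 = (3(3x + 3) − 3(3x + 2)) / (3(3x + 2)) = 3/(3(3x + 2)).
For x > 0 we have 3x + 2 > 3x, so |(3x + 3)/(3x + 2) − 1| = 3/(3(3x + 2)) < 3/(3·3x) = (1/3)/x.
Thus |(3x + 3)/(3x + 2) − 1| < ε whenever x > (1/3)/ε.
Take N_0 = (1/3)/ε. If x > N_0 then |(3x + 3)/(3x + 2) − 1| < (1/3)/x < ε.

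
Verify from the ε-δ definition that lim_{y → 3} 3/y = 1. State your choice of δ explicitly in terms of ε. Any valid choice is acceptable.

Let ε > 0. We seek δ > 0 such that 0 < |y − 3| < δ implies |3/y − 1| < ε.
|3/y − 1| = 3·|3 − y|/(3·|y|) = 3|y − 3|/(3|y|).
Restrict δ ≤ 3/2. Then |y − 3| < 3/2 gives |y| > 3/2, so 3|y| > 9/2.
Then |3/y − 1| < 3|y − 3|/(9/2), which is < ε when |y − 3| < (3/2)ε.
Take δ = min(3/2, (3/2)ε). Then 0 < |y − 3| < δ gives both |y − 3| < 3/2 and |y − 3| < (3/2)ε, so |3/y − 1| < ε.

δ = min(3/2, (3/2)ε)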